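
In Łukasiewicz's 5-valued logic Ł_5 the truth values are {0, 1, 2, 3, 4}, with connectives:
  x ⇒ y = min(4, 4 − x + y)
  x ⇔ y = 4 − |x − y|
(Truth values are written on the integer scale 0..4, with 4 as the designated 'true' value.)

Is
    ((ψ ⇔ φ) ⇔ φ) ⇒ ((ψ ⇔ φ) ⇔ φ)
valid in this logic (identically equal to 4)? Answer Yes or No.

Yes

At φ = 3, ψ = 2, for instance:
ψ ⇔ φ = 2 ⇔ 3 = 3
(ψ ⇔ φ) ⇔ φ = 3 ⇔ 3 = 4
((ψ ⇔ φ) ⇔ φ) ⇒ ((ψ ⇔ φ) ⇔ φ) = 4 ⇒ 4 = 4
and checking the remaining 24 assignments likewise gives ≥ 4 in every case.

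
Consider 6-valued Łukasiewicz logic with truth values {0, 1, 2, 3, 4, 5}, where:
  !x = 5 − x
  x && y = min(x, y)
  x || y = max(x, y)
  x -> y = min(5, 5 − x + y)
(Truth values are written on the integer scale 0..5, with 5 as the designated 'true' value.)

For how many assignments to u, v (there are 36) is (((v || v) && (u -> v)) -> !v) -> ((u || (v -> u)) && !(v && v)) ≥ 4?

24

value 5: 12 assignments (counts)
value 4: 12 assignments (counts)
value 3: 12 assignments
So 24 of the 36 assignments meet the threshold.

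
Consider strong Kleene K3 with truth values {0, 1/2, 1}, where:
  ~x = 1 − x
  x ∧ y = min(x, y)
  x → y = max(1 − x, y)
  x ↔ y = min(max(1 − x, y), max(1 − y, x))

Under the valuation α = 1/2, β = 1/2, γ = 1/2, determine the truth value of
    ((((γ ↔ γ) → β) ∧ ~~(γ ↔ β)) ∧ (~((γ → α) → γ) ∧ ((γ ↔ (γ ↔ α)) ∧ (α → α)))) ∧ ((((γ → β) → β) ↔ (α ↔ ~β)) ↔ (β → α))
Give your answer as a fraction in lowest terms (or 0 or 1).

1/2

γ ↔ γ = 1/2 ↔ 1/2 = 1/2
(γ ↔ γ) → β = 1/2 → 1/2 = 1/2
γ ↔ β = 1/2 ↔ 1/2 = 1/2
~(γ ↔ β) = ~1/2 = 1/2
~~(γ ↔ β) = ~1/2 = 1/2
((γ ↔ γ) → β) ∧ ~~(γ ↔ β) = 1/2 ∧ 1/2 = 1/2
γ → α = 1/2 → 1/2 = 1/2
(γ → α) → γ = 1/2 → 1/2 = 1/2
~((γ → α) → γ) = ~1/2 = 1/2
γ ↔ α = 1/2 ↔ 1/2 = 1/2
γ ↔ (γ ↔ α) = 1/2 ↔ 1/2 = 1/2
α → α = 1/2 → 1/2 = 1/2
(γ ↔ (γ ↔ α)) ∧ (α → α) = 1/2 ∧ 1/2 = 1/2
~((γ → α) → γ) ∧ ((γ ↔ (γ ↔ α)) ∧ (α → α)) = 1/2 ∧ 1/2 = 1/2
(((γ ↔ γ) → β) ∧ ~~(γ ↔ β)) ∧ (~((γ → α) → γ) ∧ ((γ ↔ (γ ↔ α)) ∧ (α → α))) = 1/2 ∧ 1/2 = 1/2
γ → β = 1/2 → 1/2 = 1/2
(γ → β) → β = 1/2 → 1/2 = 1/2
~β = ~1/2 = 1/2
α ↔ ~β = 1/2 ↔ 1/2 = 1/2
((γ → β) → β) ↔ (α ↔ ~β) = 1/2 ↔ 1/2 = 1/2
β → α = 1/2 → 1/2 = 1/2
(((γ → β) → β) ↔ (α ↔ ~β)) ↔ (β → α) = 1/2 ↔ 1/2 = 1/2
((((γ ↔ γ) → β) ∧ ~~(γ ↔ β)) ∧ (~((γ → α) → γ) ∧ ((γ ↔ (γ ↔ α)) ∧ (α → α)))) ∧ ((((γ → β) → β) ↔ (α ↔ ~β)) ↔ (β → α)) = 1/2 ∧ 1/2 = 1/2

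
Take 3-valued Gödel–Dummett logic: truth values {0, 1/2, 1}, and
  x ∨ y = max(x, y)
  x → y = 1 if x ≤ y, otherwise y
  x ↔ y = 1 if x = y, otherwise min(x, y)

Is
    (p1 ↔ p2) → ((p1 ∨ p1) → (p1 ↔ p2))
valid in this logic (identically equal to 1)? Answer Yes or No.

p1 = 0, p2 = 0 ↦ 1
p1 = 0, p2 = 1/2 ↦ 1
p1 = 0, p2 = 1 ↦ 1
p1 = 1/2, p2 = 0 ↦ 1
p1 = 1/2, p2 = 1/2 ↦ 1
p1 = 1/2, p2 = 1 ↦ 1
p1 = 1, p2 = 0 ↦ 1
p1 = 1, p2 = 1/2 ↦ 1
p1 = 1, p2 = 1 ↦ 1
Every assignment gives a value ≥ 1.

Yes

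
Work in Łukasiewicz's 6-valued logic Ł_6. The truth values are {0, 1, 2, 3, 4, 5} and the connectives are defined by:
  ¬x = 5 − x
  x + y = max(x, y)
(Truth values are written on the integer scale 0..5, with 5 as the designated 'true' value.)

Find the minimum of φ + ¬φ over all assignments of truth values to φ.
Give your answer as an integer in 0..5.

Take φ = 2:
¬φ = ¬2 = 3
φ + ¬φ = 2 + 3 = 3
No assignment yields a value below 3, so this is the minimum.

3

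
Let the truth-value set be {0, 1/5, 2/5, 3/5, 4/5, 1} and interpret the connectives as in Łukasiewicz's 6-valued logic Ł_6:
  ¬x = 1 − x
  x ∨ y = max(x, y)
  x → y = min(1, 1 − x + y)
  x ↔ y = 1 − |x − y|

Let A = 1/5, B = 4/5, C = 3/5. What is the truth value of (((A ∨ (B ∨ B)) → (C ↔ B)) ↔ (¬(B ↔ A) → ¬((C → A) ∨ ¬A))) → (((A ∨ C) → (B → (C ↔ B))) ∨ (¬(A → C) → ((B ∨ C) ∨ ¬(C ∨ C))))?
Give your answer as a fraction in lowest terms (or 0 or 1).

B ∨ B = 4/5 ∨ 4/5 = 4/5
A ∨ (B ∨ B) = 1/5 ∨ 4/5 = 4/5
C ↔ B = 3/5 ↔ 4/5 = 4/5
(A ∨ (B ∨ B)) → (C ↔ B) = 4/5 → 4/5 = 1
B ↔ A = 4/5 ↔ 1/5 = 2/5
¬(B ↔ A) = ¬2/5 = 3/5
C → A = 3/5 → 1/5 = 3/5
¬A = ¬1/5 = 4/5
(C → A) ∨ ¬A = 3/5 ∨ 4/5 = 4/5
¬((C → A) ∨ ¬A) = ¬4/5 = 1/5
¬(B ↔ A) → ¬((C → A) ∨ ¬A) = 3/5 → 1/5 = 3/5
((A ∨ (B ∨ B)) → (C ↔ B)) ↔ (¬(B ↔ A) → ¬((C → A) ∨ ¬A)) = 1 ↔ 3/5 = 3/5
A ∨ C = 1/5 ∨ 3/5 = 3/5
C ↔ B = 3/5 ↔ 4/5 = 4/5
B → (C ↔ B) = 4/5 → 4/5 = 1
(A ∨ C) → (B → (C ↔ B)) = 3/5 → 1 = 1
A → C = 1/5 → 3/5 = 1
¬(A → C) = ¬1 = 0
B ∨ C = 4/5 ∨ 3/5 = 4/5
C ∨ C = 3/5 ∨ 3/5 = 3/5
¬(C ∨ C) = ¬3/5 = 2/5
(B ∨ C) ∨ ¬(C ∨ C) = 4/5 ∨ 2/5 = 4/5
¬(A → C) → ((B ∨ C) ∨ ¬(C ∨ C)) = 0 → 4/5 = 1
((A ∨ C) → (B → (C ↔ B))) ∨ (¬(A → C) → ((B ∨ C) ∨ ¬(C ∨ C))) = 1 ∨ 1 = 1
(((A ∨ (B ∨ B)) → (C ↔ B)) ↔ (¬(B ↔ A) → ¬((C → A) ∨ ¬A))) → (((A ∨ C) → (B → (C ↔ B))) ∨ (¬(A → C) → ((B ∨ C) ∨ ¬(C ∨ C)))) = 3/5 → 1 = 1

1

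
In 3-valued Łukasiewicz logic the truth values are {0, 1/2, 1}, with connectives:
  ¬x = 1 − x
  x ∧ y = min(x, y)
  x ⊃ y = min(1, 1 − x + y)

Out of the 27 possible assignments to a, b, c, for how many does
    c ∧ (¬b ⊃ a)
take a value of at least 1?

value 1: 6 assignments (counts)
value 1/2: 10 assignments
value 0: 11 assignments
So 6 of the 27 assignments meet the threshold.

6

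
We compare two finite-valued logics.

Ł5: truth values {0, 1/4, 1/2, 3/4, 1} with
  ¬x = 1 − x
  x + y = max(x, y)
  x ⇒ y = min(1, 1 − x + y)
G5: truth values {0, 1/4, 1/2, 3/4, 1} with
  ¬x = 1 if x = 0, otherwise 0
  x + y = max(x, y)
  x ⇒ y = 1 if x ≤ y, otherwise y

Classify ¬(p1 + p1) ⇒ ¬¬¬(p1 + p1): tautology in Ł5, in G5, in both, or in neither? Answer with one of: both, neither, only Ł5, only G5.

both

In Ł5: every assignment gives 1 — tautology.
In G5: every assignment gives 1 — tautology.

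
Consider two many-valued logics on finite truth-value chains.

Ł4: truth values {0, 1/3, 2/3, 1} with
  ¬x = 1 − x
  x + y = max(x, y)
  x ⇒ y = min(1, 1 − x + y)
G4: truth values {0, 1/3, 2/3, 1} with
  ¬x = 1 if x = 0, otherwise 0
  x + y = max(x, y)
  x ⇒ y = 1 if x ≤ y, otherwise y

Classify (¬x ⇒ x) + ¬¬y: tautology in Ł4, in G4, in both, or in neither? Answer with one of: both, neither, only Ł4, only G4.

In Ł4: at x = 0, y = 0 the value is 0 — not a tautology.
In G4: at x = 0, y = 0 the value is 0 — not a tautology.

neither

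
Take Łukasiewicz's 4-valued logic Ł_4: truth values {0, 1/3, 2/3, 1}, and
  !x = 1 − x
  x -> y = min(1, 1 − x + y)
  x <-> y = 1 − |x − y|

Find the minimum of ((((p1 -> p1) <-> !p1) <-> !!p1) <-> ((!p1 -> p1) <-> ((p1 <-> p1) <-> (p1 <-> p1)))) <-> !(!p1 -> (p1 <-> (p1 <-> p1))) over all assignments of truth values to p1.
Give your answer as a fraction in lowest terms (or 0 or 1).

Take p1 = 1/3:
p1 -> p1 = 1/3 -> 1/3 = 1
!p1 = !1/3 = 2/3
(p1 -> p1) <-> !p1 = 1 <-> 2/3 = 2/3
!p1 = !1/3 = 2/3
!!p1 = !2/3 = 1/3
((p1 -> p1) <-> !p1) <-> !!p1 = 2/3 <-> 1/3 = 2/3
!p1 = !1/3 = 2/3
!p1 -> p1 = 2/3 -> 1/3 = 2/3
p1 <-> p1 = 1/3 <-> 1/3 = 1
p1 <-> p1 = 1/3 <-> 1/3 = 1
(p1 <-> p1) <-> (p1 <-> p1) = 1 <-> 1 = 1
(!p1 -> p1) <-> ((p1 <-> p1) <-> (p1 <-> p1)) = 2/3 <-> 1 = 2/3
(((p1 -> p1) <-> !p1) <-> !!p1) <-> ((!p1 -> p1) <-> ((p1 <-> p1) <-> (p1 <-> p1))) = 2/3 <-> 2/3 = 1
!p1 = !1/3 = 2/3
p1 <-> p1 = 1/3 <-> 1/3 = 1
p1 <-> (p1 <-> p1) = 1/3 <-> 1 = 1/3
!p1 -> (p1 <-> (p1 <-> p1)) = 2/3 -> 1/3 = 2/3
!(!p1 -> (p1 <-> (p1 <-> p1))) = !2/3 = 1/3
((((p1 -> p1) <-> !p1) <-> !!p1) <-> ((!p1 -> p1) <-> ((p1 <-> p1) <-> (p1 <-> p1)))) <-> !(!p1 -> (p1 <-> (p1 <-> p1))) = 1 <-> 1/3 = 1/3
No assignment yields a value below 1/3, so this is the minimum.

1/3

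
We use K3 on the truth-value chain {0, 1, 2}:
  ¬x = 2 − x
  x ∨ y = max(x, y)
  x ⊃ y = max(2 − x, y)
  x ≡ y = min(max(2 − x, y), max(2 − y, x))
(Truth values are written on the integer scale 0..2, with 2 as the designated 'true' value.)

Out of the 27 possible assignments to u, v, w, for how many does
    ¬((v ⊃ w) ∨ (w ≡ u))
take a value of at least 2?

value 2: 1 assignment (counts)
value 1: 9 assignments
value 0: 17 assignments
So 1 of the 27 assignments meets the threshold.

1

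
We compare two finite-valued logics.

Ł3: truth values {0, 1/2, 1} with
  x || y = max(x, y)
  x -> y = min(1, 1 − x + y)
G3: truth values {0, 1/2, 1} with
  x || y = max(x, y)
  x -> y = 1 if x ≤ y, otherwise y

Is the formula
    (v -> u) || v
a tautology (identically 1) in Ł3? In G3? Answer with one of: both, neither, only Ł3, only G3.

neither

In Ł3: at u = 0, v = 1/2 the value is 1/2 — not a tautology.
In G3: at u = 0, v = 1/2 the value is 1/2 — not a tautology.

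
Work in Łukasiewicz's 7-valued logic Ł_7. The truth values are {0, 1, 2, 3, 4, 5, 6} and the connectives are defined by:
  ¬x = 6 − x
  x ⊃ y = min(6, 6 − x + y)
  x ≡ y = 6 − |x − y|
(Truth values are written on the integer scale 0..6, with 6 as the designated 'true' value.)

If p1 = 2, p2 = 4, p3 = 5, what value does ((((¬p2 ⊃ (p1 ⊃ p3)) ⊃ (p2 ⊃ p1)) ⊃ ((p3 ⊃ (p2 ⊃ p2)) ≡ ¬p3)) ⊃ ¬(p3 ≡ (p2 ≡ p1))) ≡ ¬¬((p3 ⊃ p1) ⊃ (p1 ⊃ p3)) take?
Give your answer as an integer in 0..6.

4

¬p2 = ¬4 = 2
p1 ⊃ p3 = 2 ⊃ 5 = 6
¬p2 ⊃ (p1 ⊃ p3) = 2 ⊃ 6 = 6
p2 ⊃ p1 = 4 ⊃ 2 = 4
(¬p2 ⊃ (p1 ⊃ p3)) ⊃ (p2 ⊃ p1) = 6 ⊃ 4 = 4
p2 ⊃ p2 = 4 ⊃ 4 = 6
p3 ⊃ (p2 ⊃ p2) = 5 ⊃ 6 = 6
¬p3 = ¬5 = 1
(p3 ⊃ (p2 ⊃ p2)) ≡ ¬p3 = 6 ≡ 1 = 1
((¬p2 ⊃ (p1 ⊃ p3)) ⊃ (p2 ⊃ p1)) ⊃ ((p3 ⊃ (p2 ⊃ p2)) ≡ ¬p3) = 4 ⊃ 1 = 3
p2 ≡ p1 = 4 ≡ 2 = 4
p3 ≡ (p2 ≡ p1) = 5 ≡ 4 = 5
¬(p3 ≡ (p2 ≡ p1)) = ¬5 = 1
(((¬p2 ⊃ (p1 ⊃ p3)) ⊃ (p2 ⊃ p1)) ⊃ ((p3 ⊃ (p2 ⊃ p2)) ≡ ¬p3)) ⊃ ¬(p3 ≡ (p2 ≡ p1)) = 3 ⊃ 1 = 4
p3 ⊃ p1 = 5 ⊃ 2 = 3
p1 ⊃ p3 = 2 ⊃ 5 = 6
(p3 ⊃ p1) ⊃ (p1 ⊃ p3) = 3 ⊃ 6 = 6
¬((p3 ⊃ p1) ⊃ (p1 ⊃ p3)) = ¬6 = 0
¬¬((p3 ⊃ p1) ⊃ (p1 ⊃ p3)) = ¬0 = 6
((((¬p2 ⊃ (p1 ⊃ p3)) ⊃ (p2 ⊃ p1)) ⊃ ((p3 ⊃ (p2 ⊃ p2)) ≡ ¬p3)) ⊃ ¬(p3 ≡ (p2 ≡ p1))) ≡ ¬¬((p3 ⊃ p1) ⊃ (p1 ⊃ p3)) = 4 ≡ 6 = 4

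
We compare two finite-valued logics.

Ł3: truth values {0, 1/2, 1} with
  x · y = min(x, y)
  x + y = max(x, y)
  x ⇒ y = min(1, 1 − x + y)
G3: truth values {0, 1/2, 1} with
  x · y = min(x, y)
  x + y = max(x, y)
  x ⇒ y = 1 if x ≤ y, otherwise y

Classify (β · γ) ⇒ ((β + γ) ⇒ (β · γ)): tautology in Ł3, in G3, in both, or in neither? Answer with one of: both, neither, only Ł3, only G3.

In Ł3: every assignment gives 1 — tautology.
In G3: every assignment gives 1 — tautology.

both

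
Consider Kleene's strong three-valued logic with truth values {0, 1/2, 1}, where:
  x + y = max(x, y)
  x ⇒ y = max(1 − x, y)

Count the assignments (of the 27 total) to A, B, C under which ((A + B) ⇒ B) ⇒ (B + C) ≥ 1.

17

value 1: 17 assignments (counts)
value 1/2: 9 assignments
value 0: 1 assignment
So 17 of the 27 assignments meet the threshold.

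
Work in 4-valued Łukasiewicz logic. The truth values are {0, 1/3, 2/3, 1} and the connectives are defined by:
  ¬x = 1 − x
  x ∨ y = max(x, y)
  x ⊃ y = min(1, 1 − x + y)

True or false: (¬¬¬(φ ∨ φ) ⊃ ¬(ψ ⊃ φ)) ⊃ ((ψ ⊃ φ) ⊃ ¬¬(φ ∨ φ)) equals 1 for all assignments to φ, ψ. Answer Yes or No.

φ = 0, ψ = 0 ↦ 1
φ = 0, ψ = 1/3 ↦ 1
φ = 0, ψ = 2/3 ↦ 1
φ = 0, ψ = 1 ↦ 1
φ = 1/3, ψ = 0 ↦ 1
φ = 1/3, ψ = 1/3 ↦ 1
φ = 1/3, ψ = 2/3 ↦ 1
φ = 1/3, ψ = 1 ↦ 1
φ = 2/3, ψ = 0 ↦ 1
φ = 2/3, ψ = 1/3 ↦ 1
φ = 2/3, ψ = 2/3 ↦ 1
φ = 2/3, ψ = 1 ↦ 1
φ = 1, ψ = 0 ↦ 1
φ = 1, ψ = 1/3 ↦ 1
φ = 1, ψ = 2/3 ↦ 1
φ = 1, ψ = 1 ↦ 1
Every assignment gives a value ≥ 1.

Yes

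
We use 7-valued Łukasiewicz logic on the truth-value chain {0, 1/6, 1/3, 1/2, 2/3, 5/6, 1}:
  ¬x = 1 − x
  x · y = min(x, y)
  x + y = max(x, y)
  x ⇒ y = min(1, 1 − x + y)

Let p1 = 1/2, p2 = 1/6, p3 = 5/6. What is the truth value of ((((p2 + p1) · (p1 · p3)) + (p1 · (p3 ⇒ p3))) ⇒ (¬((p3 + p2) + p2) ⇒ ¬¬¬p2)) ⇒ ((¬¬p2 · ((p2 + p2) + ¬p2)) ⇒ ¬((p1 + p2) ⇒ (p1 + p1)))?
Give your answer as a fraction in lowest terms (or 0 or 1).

p2 + p1 = 1/6 + 1/2 = 1/2
p1 · p3 = 1/2 · 5/6 = 1/2
(p2 + p1) · (p1 · p3) = 1/2 · 1/2 = 1/2
p3 ⇒ p3 = 5/6 ⇒ 5/6 = 1
p1 · (p3 ⇒ p3) = 1/2 · 1 = 1/2
((p2 + p1) · (p1 · p3)) + (p1 · (p3 ⇒ p3)) = 1/2 + 1/2 = 1/2
p3 + p2 = 5/6 + 1/6 = 5/6
(p3 + p2) + p2 = 5/6 + 1/6 = 5/6
¬((p3 + p2) + p2) = ¬5/6 = 1/6
¬p2 = ¬1/6 = 5/6
¬¬p2 = ¬5/6 = 1/6
¬¬¬p2 = ¬1/6 = 5/6
¬((p3 + p2) + p2) ⇒ ¬¬¬p2 = 1/6 ⇒ 5/6 = 1
(((p2 + p1) · (p1 · p3)) + (p1 · (p3 ⇒ p3))) ⇒ (¬((p3 + p2) + p2) ⇒ ¬¬¬p2) = 1/2 ⇒ 1 = 1
¬p2 = ¬1/6 = 5/6
¬¬p2 = ¬5/6 = 1/6
p2 + p2 = 1/6 + 1/6 = 1/6
¬p2 = ¬1/6 = 5/6
(p2 + p2) + ¬p2 = 1/6 + 5/6 = 5/6
¬¬p2 · ((p2 + p2) + ¬p2) = 1/6 · 5/6 = 1/6
p1 + p2 = 1/2 + 1/6 = 1/2
p1 + p1 = 1/2 + 1/2 = 1/2
(p1 + p2) ⇒ (p1 + p1) = 1/2 ⇒ 1/2 = 1
¬((p1 + p2) ⇒ (p1 + p1)) = ¬1 = 0
(¬¬p2 · ((p2 + p2) + ¬p2)) ⇒ ¬((p1 + p2) ⇒ (p1 + p1)) = 1/6 ⇒ 0 = 5/6
((((p2 + p1) · (p1 · p3)) + (p1 · (p3 ⇒ p3))) ⇒ (¬((p3 + p2) + p2) ⇒ ¬¬¬p2)) ⇒ ((¬¬p2 · ((p2 + p2) + ¬p2)) ⇒ ¬((p1 + p2) ⇒ (p1 + p1))) = 1 ⇒ 5/6 = 5/6

5/6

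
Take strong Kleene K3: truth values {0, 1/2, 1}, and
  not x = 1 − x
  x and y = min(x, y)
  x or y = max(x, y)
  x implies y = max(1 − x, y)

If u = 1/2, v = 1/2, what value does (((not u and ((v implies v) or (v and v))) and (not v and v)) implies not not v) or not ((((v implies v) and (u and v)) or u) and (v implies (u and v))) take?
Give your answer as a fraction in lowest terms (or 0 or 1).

1/2

not u = not 1/2 = 1/2
v implies v = 1/2 implies 1/2 = 1/2
v and v = 1/2 and 1/2 = 1/2
(v implies v) or (v and v) = 1/2 or 1/2 = 1/2
not u and ((v implies v) or (v and v)) = 1/2 and 1/2 = 1/2
not v = not 1/2 = 1/2
not v and v = 1/2 and 1/2 = 1/2
(not u and ((v implies v) or (v and v))) and (not v and v) = 1/2 and 1/2 = 1/2
not v = not 1/2 = 1/2
not not v = not 1/2 = 1/2
((not u and ((v implies v) or (v and v))) and (not v and v)) implies not not v = 1/2 implies 1/2 = 1/2
v implies v = 1/2 implies 1/2 = 1/2
u and v = 1/2 and 1/2 = 1/2
(v implies v) and (u and v) = 1/2 and 1/2 = 1/2
((v implies v) and (u and v)) or u = 1/2 or 1/2 = 1/2
u and v = 1/2 and 1/2 = 1/2
v implies (u and v) = 1/2 implies 1/2 = 1/2
(((v implies v) and (u and v)) or u) and (v implies (u and v)) = 1/2 and 1/2 = 1/2
not ((((v implies v) and (u and v)) or u) and (v implies (u and v))) = not 1/2 = 1/2
(((not u and ((v implies v) or (v and v))) and (not v and v)) implies not not v) or not ((((v implies v) and (u and v)) or u) and (v implies (u and v))) = 1/2 or 1/2 = 1/2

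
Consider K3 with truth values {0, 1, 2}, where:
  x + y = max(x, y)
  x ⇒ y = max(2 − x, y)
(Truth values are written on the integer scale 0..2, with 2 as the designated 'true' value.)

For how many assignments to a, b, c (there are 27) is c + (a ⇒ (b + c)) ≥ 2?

19

value 2: 19 assignments (counts)
value 1: 7 assignments
value 0: 1 assignment
So 19 of the 27 assignments meet the threshold.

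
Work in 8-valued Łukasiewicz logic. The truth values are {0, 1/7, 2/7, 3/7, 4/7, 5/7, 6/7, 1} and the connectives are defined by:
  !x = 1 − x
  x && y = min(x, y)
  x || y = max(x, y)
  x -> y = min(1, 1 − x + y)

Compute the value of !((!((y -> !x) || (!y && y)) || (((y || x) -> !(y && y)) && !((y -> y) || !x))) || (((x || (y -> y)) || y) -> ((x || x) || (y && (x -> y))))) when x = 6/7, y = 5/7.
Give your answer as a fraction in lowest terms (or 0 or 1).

!x = !6/7 = 1/7
y -> !x = 5/7 -> 1/7 = 3/7
!y = !5/7 = 2/7
!y && y = 2/7 && 5/7 = 2/7
(y -> !x) || (!y && y) = 3/7 || 2/7 = 3/7
!((y -> !x) || (!y && y)) = !3/7 = 4/7
y || x = 5/7 || 6/7 = 6/7
y && y = 5/7 && 5/7 = 5/7
!(y && y) = !5/7 = 2/7
(y || x) -> !(y && y) = 6/7 -> 2/7 = 3/7
y -> y = 5/7 -> 5/7 = 1
!x = !6/7 = 1/7
(y -> y) || !x = 1 || 1/7 = 1
!((y -> y) || !x) = !1 = 0
((y || x) -> !(y && y)) && !((y -> y) || !x) = 3/7 && 0 = 0
!((y -> !x) || (!y && y)) || (((y || x) -> !(y && y)) && !((y -> y) || !x)) = 4/7 || 0 = 4/7
y -> y = 5/7 -> 5/7 = 1
x || (y -> y) = 6/7 || 1 = 1
(x || (y -> y)) || y = 1 || 5/7 = 1
x || x = 6/7 || 6/7 = 6/7
x -> y = 6/7 -> 5/7 = 6/7
y && (x -> y) = 5/7 && 6/7 = 5/7
(x || x) || (y && (x -> y)) = 6/7 || 5/7 = 6/7
((x || (y -> y)) || y) -> ((x || x) || (y && (x -> y))) = 1 -> 6/7 = 6/7
(!((y -> !x) || (!y && y)) || (((y || x) -> !(y && y)) && !((y -> y) || !x))) || (((x || (y -> y)) || y) -> ((x || x) || (y && (x -> y)))) = 4/7 || 6/7 = 6/7
!((!((y -> !x) || (!y && y)) || (((y || x) -> !(y && y)) && !((y -> y) || !x))) || (((x || (y -> y)) || y) -> ((x || x) || (y && (x -> y))))) = !6/7 = 1/7

1/7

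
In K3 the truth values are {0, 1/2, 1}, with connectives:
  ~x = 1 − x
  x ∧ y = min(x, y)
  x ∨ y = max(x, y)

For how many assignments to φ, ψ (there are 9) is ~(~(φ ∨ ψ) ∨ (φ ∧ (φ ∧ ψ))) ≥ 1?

2

φ = 0, ψ = 0 ↦ 0  <
φ = 0, ψ = 1/2 ↦ 1/2  <
φ = 0, ψ = 1 ↦ 1  ≥
φ = 1/2, ψ = 0 ↦ 1/2  <
φ = 1/2, ψ = 1/2 ↦ 1/2  <
φ = 1/2, ψ = 1 ↦ 1/2  <
φ = 1, ψ = 0 ↦ 1  ≥
φ = 1, ψ = 1/2 ↦ 1/2  <
φ = 1, ψ = 1 ↦ 0  <
So 2 of the 9 assignments meet the threshold.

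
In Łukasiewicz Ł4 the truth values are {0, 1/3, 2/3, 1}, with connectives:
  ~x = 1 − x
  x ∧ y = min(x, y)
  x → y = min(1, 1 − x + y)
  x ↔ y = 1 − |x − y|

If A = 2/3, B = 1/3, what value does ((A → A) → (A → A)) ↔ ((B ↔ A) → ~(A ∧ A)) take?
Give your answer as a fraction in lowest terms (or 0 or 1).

2/3

A → A = 2/3 → 2/3 = 1
A → A = 2/3 → 2/3 = 1
(A → A) → (A → A) = 1 → 1 = 1
B ↔ A = 1/3 ↔ 2/3 = 2/3
A ∧ A = 2/3 ∧ 2/3 = 2/3
~(A ∧ A) = ~2/3 = 1/3
(B ↔ A) → ~(A ∧ A) = 2/3 → 1/3 = 2/3
((A → A) → (A → A)) ↔ ((B ↔ A) → ~(A ∧ A)) = 1 ↔ 2/3 = 2/3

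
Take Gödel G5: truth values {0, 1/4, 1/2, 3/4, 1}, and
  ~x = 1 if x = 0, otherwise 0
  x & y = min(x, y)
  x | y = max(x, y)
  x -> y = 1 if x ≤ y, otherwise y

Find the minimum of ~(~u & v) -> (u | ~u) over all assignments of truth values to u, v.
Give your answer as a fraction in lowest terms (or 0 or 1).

1/4

Take u = 1/4, v = 0:
~u = ~1/4 = 0
~u & v = 0 & 0 = 0
~(~u & v) = ~0 = 1
~u = ~1/4 = 0
u | ~u = 1/4 | 0 = 1/4
~(~u & v) -> (u | ~u) = 1 -> 1/4 = 1/4
No assignment yields a value below 1/4, so this is the minimum.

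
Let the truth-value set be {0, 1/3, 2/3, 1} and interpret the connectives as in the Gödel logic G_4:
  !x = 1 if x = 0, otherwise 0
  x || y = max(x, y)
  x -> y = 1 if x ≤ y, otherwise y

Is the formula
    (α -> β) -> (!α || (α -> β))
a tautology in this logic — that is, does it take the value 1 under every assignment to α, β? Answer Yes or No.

Yes

α = 0, β = 0 ↦ 1
α = 0, β = 1/3 ↦ 1
α = 0, β = 2/3 ↦ 1
α = 0, β = 1 ↦ 1
α = 1/3, β = 0 ↦ 1
α = 1/3, β = 1/3 ↦ 1
α = 1/3, β = 2/3 ↦ 1
α = 1/3, β = 1 ↦ 1
α = 2/3, β = 0 ↦ 1
α = 2/3, β = 1/3 ↦ 1
α = 2/3, β = 2/3 ↦ 1
α = 2/3, β = 1 ↦ 1
α = 1, β = 0 ↦ 1
α = 1, β = 1/3 ↦ 1
α = 1, β = 2/3 ↦ 1
α = 1, β = 1 ↦ 1
Every assignment gives a value ≥ 1.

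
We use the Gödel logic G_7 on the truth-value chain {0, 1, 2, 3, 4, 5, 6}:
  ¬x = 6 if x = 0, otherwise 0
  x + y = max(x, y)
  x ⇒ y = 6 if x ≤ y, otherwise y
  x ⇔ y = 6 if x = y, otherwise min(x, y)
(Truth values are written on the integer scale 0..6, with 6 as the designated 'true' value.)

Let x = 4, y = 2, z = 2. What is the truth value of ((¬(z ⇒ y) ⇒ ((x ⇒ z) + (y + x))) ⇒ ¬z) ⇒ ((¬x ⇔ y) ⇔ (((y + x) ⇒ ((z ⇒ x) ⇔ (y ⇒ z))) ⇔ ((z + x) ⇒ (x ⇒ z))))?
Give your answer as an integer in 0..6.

6

z ⇒ y = 2 ⇒ 2 = 6
¬(z ⇒ y) = ¬6 = 0
x ⇒ z = 4 ⇒ 2 = 2
y + x = 2 + 4 = 4
(x ⇒ z) + (y + x) = 2 + 4 = 4
¬(z ⇒ y) ⇒ ((x ⇒ z) + (y + x)) = 0 ⇒ 4 = 6
¬z = ¬2 = 0
(¬(z ⇒ y) ⇒ ((x ⇒ z) + (y + x))) ⇒ ¬z = 6 ⇒ 0 = 0
¬x = ¬4 = 0
¬x ⇔ y = 0 ⇔ 2 = 0
y + x = 2 + 4 = 4
z ⇒ x = 2 ⇒ 4 = 6
y ⇒ z = 2 ⇒ 2 = 6
(z ⇒ x) ⇔ (y ⇒ z) = 6 ⇔ 6 = 6
(y + x) ⇒ ((z ⇒ x) ⇔ (y ⇒ z)) = 4 ⇒ 6 = 6
z + x = 2 + 4 = 4
x ⇒ z = 4 ⇒ 2 = 2
(z + x) ⇒ (x ⇒ z) = 4 ⇒ 2 = 2
((y + x) ⇒ ((z ⇒ x) ⇔ (y ⇒ z))) ⇔ ((z + x) ⇒ (x ⇒ z)) = 6 ⇔ 2 = 2
(¬x ⇔ y) ⇔ (((y + x) ⇒ ((z ⇒ x) ⇔ (y ⇒ z))) ⇔ ((z + x) ⇒ (x ⇒ z))) = 0 ⇔ 2 = 0
((¬(z ⇒ y) ⇒ ((x ⇒ z) + (y + x))) ⇒ ¬z) ⇒ ((¬x ⇔ y) ⇔ (((y + x) ⇒ ((z ⇒ x) ⇔ (y ⇒ z))) ⇔ ((z + x) ⇒ (x ⇒ z)))) = 0 ⇒ 0 = 6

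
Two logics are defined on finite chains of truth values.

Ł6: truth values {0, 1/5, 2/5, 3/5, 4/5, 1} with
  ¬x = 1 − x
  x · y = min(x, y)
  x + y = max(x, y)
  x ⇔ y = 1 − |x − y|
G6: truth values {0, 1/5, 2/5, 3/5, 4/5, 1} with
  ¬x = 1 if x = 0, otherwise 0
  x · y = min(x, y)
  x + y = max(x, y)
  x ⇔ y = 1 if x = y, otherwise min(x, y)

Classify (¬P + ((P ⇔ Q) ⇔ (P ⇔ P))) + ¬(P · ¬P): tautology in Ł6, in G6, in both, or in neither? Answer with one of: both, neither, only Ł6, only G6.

only G6

In Ł6: at P = 1/5, Q = 0 the value is 4/5 — not a tautology.
In G6: every assignment gives 1 — tautology.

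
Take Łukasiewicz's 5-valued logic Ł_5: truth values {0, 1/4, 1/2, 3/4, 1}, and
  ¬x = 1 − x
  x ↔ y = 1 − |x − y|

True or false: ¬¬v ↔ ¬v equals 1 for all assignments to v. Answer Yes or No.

No

Counterexample: take v = 0.
¬v = ¬0 = 1
¬¬v = ¬1 = 0
¬v = ¬0 = 1
¬¬v ↔ ¬v = 0 ↔ 1 = 0
This gives 0 ≠ 1.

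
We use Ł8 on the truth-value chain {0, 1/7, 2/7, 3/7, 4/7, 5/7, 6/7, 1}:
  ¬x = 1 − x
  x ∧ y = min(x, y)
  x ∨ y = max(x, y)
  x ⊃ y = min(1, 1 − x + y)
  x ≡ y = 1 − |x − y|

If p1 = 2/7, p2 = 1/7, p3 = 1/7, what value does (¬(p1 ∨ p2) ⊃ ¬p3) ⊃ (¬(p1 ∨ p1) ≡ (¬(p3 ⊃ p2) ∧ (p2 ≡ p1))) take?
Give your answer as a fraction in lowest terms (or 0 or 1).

2/7

p1 ∨ p2 = 2/7 ∨ 1/7 = 2/7
¬(p1 ∨ p2) = ¬2/7 = 5/7
¬p3 = ¬1/7 = 6/7
¬(p1 ∨ p2) ⊃ ¬p3 = 5/7 ⊃ 6/7 = 1
p1 ∨ p1 = 2/7 ∨ 2/7 = 2/7
¬(p1 ∨ p1) = ¬2/7 = 5/7
p3 ⊃ p2 = 1/7 ⊃ 1/7 = 1
¬(p3 ⊃ p2) = ¬1 = 0
p2 ≡ p1 = 1/7 ≡ 2/7 = 6/7
¬(p3 ⊃ p2) ∧ (p2 ≡ p1) = 0 ∧ 6/7 = 0
¬(p1 ∨ p1) ≡ (¬(p3 ⊃ p2) ∧ (p2 ≡ p1)) = 5/7 ≡ 0 = 2/7
(¬(p1 ∨ p2) ⊃ ¬p3) ⊃ (¬(p1 ∨ p1) ≡ (¬(p3 ⊃ p2) ∧ (p2 ≡ p1))) = 1 ⊃ 2/7 = 2/7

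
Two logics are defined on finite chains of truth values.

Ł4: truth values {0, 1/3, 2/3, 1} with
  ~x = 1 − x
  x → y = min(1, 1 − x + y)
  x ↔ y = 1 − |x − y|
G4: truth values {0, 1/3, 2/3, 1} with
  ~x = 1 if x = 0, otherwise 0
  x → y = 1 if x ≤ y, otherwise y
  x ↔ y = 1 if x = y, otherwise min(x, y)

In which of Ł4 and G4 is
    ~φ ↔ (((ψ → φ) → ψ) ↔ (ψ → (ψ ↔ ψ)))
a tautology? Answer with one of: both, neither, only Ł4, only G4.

In Ł4: at φ = 0, ψ = 0 the value is 0 — not a tautology.
In G4: at φ = 0, ψ = 0 the value is 0 — not a tautology.

neither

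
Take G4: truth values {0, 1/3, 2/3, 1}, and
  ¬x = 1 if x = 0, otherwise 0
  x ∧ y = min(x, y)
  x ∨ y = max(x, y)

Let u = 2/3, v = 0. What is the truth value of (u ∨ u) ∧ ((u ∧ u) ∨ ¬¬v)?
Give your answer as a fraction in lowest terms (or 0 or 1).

2/3

u ∨ u = 2/3 ∨ 2/3 = 2/3
u ∧ u = 2/3 ∧ 2/3 = 2/3
¬v = ¬0 = 1
¬¬v = ¬1 = 0
(u ∧ u) ∨ ¬¬v = 2/3 ∨ 0 = 2/3
(u ∨ u) ∧ ((u ∧ u) ∨ ¬¬v) = 2/3 ∧ 2/3 = 2/3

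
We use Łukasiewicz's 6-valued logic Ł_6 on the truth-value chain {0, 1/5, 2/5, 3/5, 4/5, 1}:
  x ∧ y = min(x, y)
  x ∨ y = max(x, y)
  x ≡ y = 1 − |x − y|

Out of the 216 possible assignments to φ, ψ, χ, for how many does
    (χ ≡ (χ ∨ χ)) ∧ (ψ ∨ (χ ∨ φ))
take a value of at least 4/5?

value 1: 91 assignments (counts)
value 4/5: 61 assignments (counts)
value 3/5: 37 assignments
value 2/5: 19 assignments
value 1/5: 7 assignments
value 0: 1 assignment
So 152 of the 216 assignments meet the threshold.

152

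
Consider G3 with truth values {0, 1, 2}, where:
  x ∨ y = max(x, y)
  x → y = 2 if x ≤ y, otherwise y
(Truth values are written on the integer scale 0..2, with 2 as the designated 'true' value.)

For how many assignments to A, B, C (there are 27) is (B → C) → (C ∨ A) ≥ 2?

value 2: 21 assignments (counts)
value 1: 5 assignments
value 0: 1 assignment
So 21 of the 27 assignments meet the threshold.

21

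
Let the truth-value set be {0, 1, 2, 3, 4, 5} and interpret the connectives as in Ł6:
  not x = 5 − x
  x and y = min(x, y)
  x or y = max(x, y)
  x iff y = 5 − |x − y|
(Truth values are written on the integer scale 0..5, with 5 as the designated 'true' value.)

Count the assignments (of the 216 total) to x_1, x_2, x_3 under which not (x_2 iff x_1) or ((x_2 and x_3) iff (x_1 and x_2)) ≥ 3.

202

value 5: 111 assignments (counts)
value 4: 56 assignments (counts)
value 3: 35 assignments (counts)
value 2: 9 assignments
value 1: 4 assignments
value 0: 1 assignment
So 202 of the 216 assignments meet the threshold.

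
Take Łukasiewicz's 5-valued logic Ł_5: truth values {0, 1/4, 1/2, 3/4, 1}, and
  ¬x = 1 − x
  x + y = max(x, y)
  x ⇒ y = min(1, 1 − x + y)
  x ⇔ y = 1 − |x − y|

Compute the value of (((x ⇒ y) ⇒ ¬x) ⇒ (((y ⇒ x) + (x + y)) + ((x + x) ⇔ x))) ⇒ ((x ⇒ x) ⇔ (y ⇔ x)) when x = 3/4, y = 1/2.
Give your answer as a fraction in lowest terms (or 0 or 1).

3/4

x ⇒ y = 3/4 ⇒ 1/2 = 3/4
¬x = ¬3/4 = 1/4
(x ⇒ y) ⇒ ¬x = 3/4 ⇒ 1/4 = 1/2
y ⇒ x = 1/2 ⇒ 3/4 = 1
x + y = 3/4 + 1/2 = 3/4
(y ⇒ x) + (x + y) = 1 + 3/4 = 1
x + x = 3/4 + 3/4 = 3/4
(x + x) ⇔ x = 3/4 ⇔ 3/4 = 1
((y ⇒ x) + (x + y)) + ((x + x) ⇔ x) = 1 + 1 = 1
((x ⇒ y) ⇒ ¬x) ⇒ (((y ⇒ x) + (x + y)) + ((x + x) ⇔ x)) = 1/2 ⇒ 1 = 1
x ⇒ x = 3/4 ⇒ 3/4 = 1
y ⇔ x = 1/2 ⇔ 3/4 = 3/4
(x ⇒ x) ⇔ (y ⇔ x) = 1 ⇔ 3/4 = 3/4
(((x ⇒ y) ⇒ ¬x) ⇒ (((y ⇒ x) + (x + y)) + ((x + x) ⇔ x))) ⇒ ((x ⇒ x) ⇔ (y ⇔ x)) = 1 ⇒ 3/4 = 3/4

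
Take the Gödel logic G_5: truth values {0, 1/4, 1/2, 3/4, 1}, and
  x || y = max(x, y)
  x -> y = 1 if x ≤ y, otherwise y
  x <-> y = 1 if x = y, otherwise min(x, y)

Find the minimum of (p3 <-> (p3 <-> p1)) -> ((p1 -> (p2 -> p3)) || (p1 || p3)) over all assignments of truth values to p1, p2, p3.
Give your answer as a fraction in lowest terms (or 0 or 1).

Take p1 = 1/4, p2 = 1/4, p3 = 0:
p3 <-> p1 = 0 <-> 1/4 = 0
p3 <-> (p3 <-> p1) = 0 <-> 0 = 1
p2 -> p3 = 1/4 -> 0 = 0
p1 -> (p2 -> p3) = 1/4 -> 0 = 0
p1 || p3 = 1/4 || 0 = 1/4
(p1 -> (p2 -> p3)) || (p1 || p3) = 0 || 1/4 = 1/4
(p3 <-> (p3 <-> p1)) -> ((p1 -> (p2 -> p3)) || (p1 || p3)) = 1 -> 1/4 = 1/4
No assignment yields a value below 1/4, so this is the minimum.

1/4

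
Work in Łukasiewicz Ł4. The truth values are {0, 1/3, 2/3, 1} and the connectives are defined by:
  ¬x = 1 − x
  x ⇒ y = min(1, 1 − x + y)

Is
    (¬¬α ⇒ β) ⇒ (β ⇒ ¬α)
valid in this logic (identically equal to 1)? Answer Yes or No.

Counterexample: take α = 1/3, β = 1.
¬α = ¬1/3 = 2/3
¬¬α = ¬2/3 = 1/3
¬¬α ⇒ β = 1/3 ⇒ 1 = 1
¬α = ¬1/3 = 2/3
β ⇒ ¬α = 1 ⇒ 2/3 = 2/3
(¬¬α ⇒ β) ⇒ (β ⇒ ¬α) = 1 ⇒ 2/3 = 2/3
This gives 2/3 ≠ 1.

No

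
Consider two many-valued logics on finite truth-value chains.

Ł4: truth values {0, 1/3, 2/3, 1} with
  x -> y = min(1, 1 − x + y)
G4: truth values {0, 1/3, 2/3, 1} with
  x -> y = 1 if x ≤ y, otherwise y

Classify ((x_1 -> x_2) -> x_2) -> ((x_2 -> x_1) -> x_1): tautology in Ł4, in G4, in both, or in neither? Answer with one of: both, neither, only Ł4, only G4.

only Ł4

In Ł4: every assignment gives 1 — tautology.
In G4: at x_1 = 1/3, x_2 = 0 the value is 1/3 — not a tautology.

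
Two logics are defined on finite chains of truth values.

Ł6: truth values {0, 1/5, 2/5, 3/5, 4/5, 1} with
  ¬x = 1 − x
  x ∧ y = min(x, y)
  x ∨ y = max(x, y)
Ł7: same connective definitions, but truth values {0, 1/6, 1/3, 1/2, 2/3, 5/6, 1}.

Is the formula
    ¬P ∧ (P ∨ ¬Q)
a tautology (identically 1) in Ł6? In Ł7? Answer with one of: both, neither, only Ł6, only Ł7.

neither

In Ł6: at P = 0, Q = 1/5 the value is 4/5 — not a tautology.
In Ł7: at P = 0, Q = 1/6 the value is 5/6 — not a tautology.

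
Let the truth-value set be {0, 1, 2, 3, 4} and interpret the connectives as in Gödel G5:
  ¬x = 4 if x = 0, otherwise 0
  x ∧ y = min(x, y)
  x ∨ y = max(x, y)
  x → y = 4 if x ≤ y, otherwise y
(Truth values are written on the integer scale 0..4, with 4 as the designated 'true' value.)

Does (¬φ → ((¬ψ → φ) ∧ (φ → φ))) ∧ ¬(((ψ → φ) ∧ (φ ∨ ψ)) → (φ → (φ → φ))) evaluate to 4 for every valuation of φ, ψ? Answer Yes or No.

Counterexample: take φ = 0, ψ = 0.
¬φ = ¬0 = 4
¬ψ = ¬0 = 4
¬ψ → φ = 4 → 0 = 0
φ → φ = 0 → 0 = 4
(¬ψ → φ) ∧ (φ → φ) = 0 ∧ 4 = 0
¬φ → ((¬ψ → φ) ∧ (φ → φ)) = 4 → 0 = 0
ψ → φ = 0 → 0 = 4
φ ∨ ψ = 0 ∨ 0 = 0
(ψ → φ) ∧ (φ ∨ ψ) = 4 ∧ 0 = 0
φ → φ = 0 → 0 = 4
φ → (φ → φ) = 0 → 4 = 4
((ψ → φ) ∧ (φ ∨ ψ)) → (φ → (φ → φ)) = 0 → 4 = 4
¬(((ψ → φ) ∧ (φ ∨ ψ)) → (φ → (φ → φ))) = ¬4 = 0
(¬φ → ((¬ψ → φ) ∧ (φ → φ))) ∧ ¬(((ψ → φ) ∧ (φ ∨ ψ)) → (φ → (φ → φ))) = 0 ∧ 0 = 0
This gives 0 ≠ 4.

No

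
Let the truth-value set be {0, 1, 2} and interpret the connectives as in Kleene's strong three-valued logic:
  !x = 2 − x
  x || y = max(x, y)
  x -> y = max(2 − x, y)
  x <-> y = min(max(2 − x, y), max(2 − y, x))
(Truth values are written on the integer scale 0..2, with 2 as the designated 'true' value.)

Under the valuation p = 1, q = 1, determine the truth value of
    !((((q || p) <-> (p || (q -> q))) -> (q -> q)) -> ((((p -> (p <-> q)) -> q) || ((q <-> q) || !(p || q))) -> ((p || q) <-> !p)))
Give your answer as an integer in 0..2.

q || p = 1 || 1 = 1
q -> q = 1 -> 1 = 1
p || (q -> q) = 1 || 1 = 1
(q || p) <-> (p || (q -> q)) = 1 <-> 1 = 1
q -> q = 1 -> 1 = 1
((q || p) <-> (p || (q -> q))) -> (q -> q) = 1 -> 1 = 1
p <-> q = 1 <-> 1 = 1
p -> (p <-> q) = 1 -> 1 = 1
(p -> (p <-> q)) -> q = 1 -> 1 = 1
q <-> q = 1 <-> 1 = 1
p || q = 1 || 1 = 1
!(p || q) = !1 = 1
(q <-> q) || !(p || q) = 1 || 1 = 1
((p -> (p <-> q)) -> q) || ((q <-> q) || !(p || q)) = 1 || 1 = 1
p || q = 1 || 1 = 1
!p = !1 = 1
(p || q) <-> !p = 1 <-> 1 = 1
(((p -> (p <-> q)) -> q) || ((q <-> q) || !(p || q))) -> ((p || q) <-> !p) = 1 -> 1 = 1
(((q || p) <-> (p || (q -> q))) -> (q -> q)) -> ((((p -> (p <-> q)) -> q) || ((q <-> q) || !(p || q))) -> ((p || q) <-> !p)) = 1 -> 1 = 1
!((((q || p) <-> (p || (q -> q))) -> (q -> q)) -> ((((p -> (p <-> q)) -> q) || ((q <-> q) || !(p || q))) -> ((p || q) <-> !p))) = !1 = 1

1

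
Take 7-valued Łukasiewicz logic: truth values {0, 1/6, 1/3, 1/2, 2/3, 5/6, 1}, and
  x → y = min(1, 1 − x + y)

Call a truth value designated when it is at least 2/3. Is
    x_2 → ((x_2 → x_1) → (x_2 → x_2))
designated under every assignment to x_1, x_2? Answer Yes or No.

Yes

At x_1 = 1/2, x_2 = 1/2, for instance:
x_2 → x_1 = 1/2 → 1/2 = 1
x_2 → x_2 = 1/2 → 1/2 = 1
(x_2 → x_1) → (x_2 → x_2) = 1 → 1 = 1
x_2 → ((x_2 → x_1) → (x_2 → x_2)) = 1/2 → 1 = 1
and checking the remaining 48 assignments likewise gives ≥ 2/3 in every case.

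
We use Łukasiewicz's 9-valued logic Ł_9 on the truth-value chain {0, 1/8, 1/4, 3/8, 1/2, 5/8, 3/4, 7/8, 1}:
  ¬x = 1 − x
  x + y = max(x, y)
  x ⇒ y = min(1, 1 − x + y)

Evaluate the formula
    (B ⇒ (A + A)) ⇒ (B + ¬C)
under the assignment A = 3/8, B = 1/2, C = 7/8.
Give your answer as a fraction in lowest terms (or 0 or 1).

5/8

A + A = 3/8 + 3/8 = 3/8
B ⇒ (A + A) = 1/2 ⇒ 3/8 = 7/8
¬C = ¬7/8 = 1/8
B + ¬C = 1/2 + 1/8 = 1/2
(B ⇒ (A + A)) ⇒ (B + ¬C) = 7/8 ⇒ 1/2 = 5/8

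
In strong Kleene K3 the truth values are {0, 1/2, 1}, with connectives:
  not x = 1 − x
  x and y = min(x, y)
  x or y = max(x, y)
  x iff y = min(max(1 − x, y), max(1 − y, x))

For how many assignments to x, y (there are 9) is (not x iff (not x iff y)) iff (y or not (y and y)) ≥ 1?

2

x = 0, y = 0 ↦ 0  <
x = 0, y = 1/2 ↦ 1/2  <
x = 0, y = 1 ↦ 1  ≥
x = 1/2, y = 0 ↦ 1/2  <
x = 1/2, y = 1/2 ↦ 1/2  <
x = 1/2, y = 1 ↦ 1/2  <
x = 1, y = 0 ↦ 0  <
x = 1, y = 1/2 ↦ 1/2  <
x = 1, y = 1 ↦ 1  ≥
So 2 of the 9 assignments meet the threshold.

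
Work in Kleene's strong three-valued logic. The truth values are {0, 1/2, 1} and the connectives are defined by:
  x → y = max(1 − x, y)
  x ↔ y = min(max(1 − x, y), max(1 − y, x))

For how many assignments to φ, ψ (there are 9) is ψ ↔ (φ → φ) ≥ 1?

φ = 0, ψ = 0 ↦ 0  <
φ = 0, ψ = 1/2 ↦ 1/2  <
φ = 0, ψ = 1 ↦ 1  ≥
φ = 1/2, ψ = 0 ↦ 1/2  <
φ = 1/2, ψ = 1/2 ↦ 1/2  <
φ = 1/2, ψ = 1 ↦ 1/2  <
φ = 1, ψ = 0 ↦ 0  <
φ = 1, ψ = 1/2 ↦ 1/2  <
φ = 1, ψ = 1 ↦ 1  ≥
So 2 of the 9 assignments meet the threshold.

2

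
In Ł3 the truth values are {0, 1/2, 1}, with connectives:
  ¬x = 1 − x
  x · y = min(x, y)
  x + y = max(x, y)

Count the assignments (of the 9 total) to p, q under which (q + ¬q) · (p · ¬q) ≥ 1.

1

p = 0, q = 0 ↦ 0  <
p = 0, q = 1/2 ↦ 0  <
p = 0, q = 1 ↦ 0  <
p = 1/2, q = 0 ↦ 1/2  <
p = 1/2, q = 1/2 ↦ 1/2  <
p = 1/2, q = 1 ↦ 0  <
p = 1, q = 0 ↦ 1  ≥
p = 1, q = 1/2 ↦ 1/2  <
p = 1, q = 1 ↦ 0  <
So 1 of the 9 assignments meets the threshold.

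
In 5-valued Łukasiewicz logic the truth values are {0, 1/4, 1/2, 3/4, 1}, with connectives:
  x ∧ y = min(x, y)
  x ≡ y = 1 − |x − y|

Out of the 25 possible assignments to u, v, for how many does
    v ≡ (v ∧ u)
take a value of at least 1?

value 1: 15 assignments (counts)
value 3/4: 4 assignments
value 1/2: 3 assignments
value 1/4: 2 assignments
value 0: 1 assignment
So 15 of the 25 assignments meet the threshold.

15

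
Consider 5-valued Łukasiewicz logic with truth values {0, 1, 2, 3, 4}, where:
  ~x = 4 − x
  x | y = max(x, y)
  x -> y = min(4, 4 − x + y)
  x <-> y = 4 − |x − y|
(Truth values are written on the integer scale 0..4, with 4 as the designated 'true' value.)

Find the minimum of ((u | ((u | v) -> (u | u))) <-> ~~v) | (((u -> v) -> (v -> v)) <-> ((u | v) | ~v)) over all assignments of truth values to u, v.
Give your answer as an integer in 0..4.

2

Take u = 2, v = 2:
u | v = 2 | 2 = 2
u | u = 2 | 2 = 2
(u | v) -> (u | u) = 2 -> 2 = 4
u | ((u | v) -> (u | u)) = 2 | 4 = 4
~v = ~2 = 2
~~v = ~2 = 2
(u | ((u | v) -> (u | u))) <-> ~~v = 4 <-> 2 = 2
u -> v = 2 -> 2 = 4
v -> v = 2 -> 2 = 4
(u -> v) -> (v -> v) = 4 -> 4 = 4
u | v = 2 | 2 = 2
~v = ~2 = 2
(u | v) | ~v = 2 | 2 = 2
((u -> v) -> (v -> v)) <-> ((u | v) | ~v) = 4 <-> 2 = 2
((u | ((u | v) -> (u | u))) <-> ~~v) | (((u -> v) -> (v -> v)) <-> ((u | v) | ~v)) = 2 | 2 = 2
No assignment yields a value below 2, so this is the minimum.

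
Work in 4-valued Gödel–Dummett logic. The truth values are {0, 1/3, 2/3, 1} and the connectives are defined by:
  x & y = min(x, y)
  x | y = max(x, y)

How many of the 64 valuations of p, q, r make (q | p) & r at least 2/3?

24

value 1: 7 assignments (counts)
value 2/3: 17 assignments (counts)
value 1/3: 21 assignments
value 0: 19 assignments
So 24 of the 64 assignments meet the threshold.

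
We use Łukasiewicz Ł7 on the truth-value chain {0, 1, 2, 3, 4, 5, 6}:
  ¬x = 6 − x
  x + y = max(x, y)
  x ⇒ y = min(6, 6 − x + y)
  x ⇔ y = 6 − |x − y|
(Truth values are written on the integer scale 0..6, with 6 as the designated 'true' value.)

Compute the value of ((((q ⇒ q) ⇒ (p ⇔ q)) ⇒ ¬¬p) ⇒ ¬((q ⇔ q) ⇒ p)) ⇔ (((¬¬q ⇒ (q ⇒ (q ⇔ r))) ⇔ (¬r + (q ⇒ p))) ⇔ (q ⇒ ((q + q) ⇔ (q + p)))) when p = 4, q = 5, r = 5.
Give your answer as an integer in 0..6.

q ⇒ q = 5 ⇒ 5 = 6
p ⇔ q = 4 ⇔ 5 = 5
(q ⇒ q) ⇒ (p ⇔ q) = 6 ⇒ 5 = 5
¬p = ¬4 = 2
¬¬p = ¬2 = 4
((q ⇒ q) ⇒ (p ⇔ q)) ⇒ ¬¬p = 5 ⇒ 4 = 5
q ⇔ q = 5 ⇔ 5 = 6
(q ⇔ q) ⇒ p = 6 ⇒ 4 = 4
¬((q ⇔ q) ⇒ p) = ¬4 = 2
(((q ⇒ q) ⇒ (p ⇔ q)) ⇒ ¬¬p) ⇒ ¬((q ⇔ q) ⇒ p) = 5 ⇒ 2 = 3
¬q = ¬5 = 1
¬¬q = ¬1 = 5
q ⇔ r = 5 ⇔ 5 = 6
q ⇒ (q ⇔ r) = 5 ⇒ 6 = 6
¬¬q ⇒ (q ⇒ (q ⇔ r)) = 5 ⇒ 6 = 6
¬r = ¬5 = 1
q ⇒ p = 5 ⇒ 4 = 5
¬r + (q ⇒ p) = 1 + 5 = 5
(¬¬q ⇒ (q ⇒ (q ⇔ r))) ⇔ (¬r + (q ⇒ p)) = 6 ⇔ 5 = 5
q + q = 5 + 5 = 5
q + p = 5 + 4 = 5
(q + q) ⇔ (q + p) = 5 ⇔ 5 = 6
q ⇒ ((q + q) ⇔ (q + p)) = 5 ⇒ 6 = 6
((¬¬q ⇒ (q ⇒ (q ⇔ r))) ⇔ (¬r + (q ⇒ p))) ⇔ (q ⇒ ((q + q) ⇔ (q + p))) = 5 ⇔ 6 = 5
((((q ⇒ q) ⇒ (p ⇔ q)) ⇒ ¬¬p) ⇒ ¬((q ⇔ q) ⇒ p)) ⇔ (((¬¬q ⇒ (q ⇒ (q ⇔ r))) ⇔ (¬r + (q ⇒ p))) ⇔ (q ⇒ ((q + q) ⇔ (q + p)))) = 3 ⇔ 5 = 4

4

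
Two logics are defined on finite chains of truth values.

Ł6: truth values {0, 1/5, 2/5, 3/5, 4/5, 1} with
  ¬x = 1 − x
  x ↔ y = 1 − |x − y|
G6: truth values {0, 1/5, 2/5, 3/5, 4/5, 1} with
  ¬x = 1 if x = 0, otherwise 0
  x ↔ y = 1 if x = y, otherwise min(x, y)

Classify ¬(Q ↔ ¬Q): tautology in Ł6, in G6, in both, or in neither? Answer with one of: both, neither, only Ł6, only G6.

In Ł6: at Q = 1/5 the value is 3/5 — not a tautology.
In G6: every assignment gives 1 — tautology.

only G6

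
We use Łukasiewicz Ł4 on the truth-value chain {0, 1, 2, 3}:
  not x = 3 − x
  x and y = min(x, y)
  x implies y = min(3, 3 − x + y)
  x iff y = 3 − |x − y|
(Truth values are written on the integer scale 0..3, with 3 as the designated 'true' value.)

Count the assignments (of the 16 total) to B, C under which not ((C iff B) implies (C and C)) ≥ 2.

B = 0, C = 0 ↦ 3  ≥
B = 0, C = 1 ↦ 1  <
B = 0, C = 2 ↦ 0  <
B = 0, C = 3 ↦ 0  <
B = 1, C = 0 ↦ 2  ≥
B = 1, C = 1 ↦ 2  ≥
B = 1, C = 2 ↦ 0  <
B = 1, C = 3 ↦ 0  <
B = 2, C = 0 ↦ 1  <
B = 2, C = 1 ↦ 1  <
B = 2, C = 2 ↦ 1  <
B = 2, C = 3 ↦ 0  <
B = 3, C = 0 ↦ 0  <
B = 3, C = 1 ↦ 0  <
B = 3, C = 2 ↦ 0  <
B = 3, C = 3 ↦ 0  <
So 3 of the 16 assignments meet the threshold.

3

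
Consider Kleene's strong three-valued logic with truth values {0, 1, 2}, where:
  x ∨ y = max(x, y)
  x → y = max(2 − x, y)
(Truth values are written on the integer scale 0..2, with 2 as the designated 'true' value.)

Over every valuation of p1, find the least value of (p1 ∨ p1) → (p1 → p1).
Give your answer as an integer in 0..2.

1

Take p1 = 1:
p1 ∨ p1 = 1 ∨ 1 = 1
p1 → p1 = 1 → 1 = 1
(p1 ∨ p1) → (p1 → p1) = 1 → 1 = 1
No assignment yields a value below 1, so this is the minimum.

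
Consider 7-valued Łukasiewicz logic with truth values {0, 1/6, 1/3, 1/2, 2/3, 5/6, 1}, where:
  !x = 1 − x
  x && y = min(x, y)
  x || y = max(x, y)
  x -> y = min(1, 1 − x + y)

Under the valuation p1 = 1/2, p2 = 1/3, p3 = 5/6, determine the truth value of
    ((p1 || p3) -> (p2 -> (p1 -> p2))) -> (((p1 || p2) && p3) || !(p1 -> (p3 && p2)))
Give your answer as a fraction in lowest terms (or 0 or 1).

p1 || p3 = 1/2 || 5/6 = 5/6
p1 -> p2 = 1/2 -> 1/3 = 5/6
p2 -> (p1 -> p2) = 1/3 -> 5/6 = 1
(p1 || p3) -> (p2 -> (p1 -> p2)) = 5/6 -> 1 = 1
p1 || p2 = 1/2 || 1/3 = 1/2
(p1 || p2) && p3 = 1/2 && 5/6 = 1/2
p3 && p2 = 5/6 && 1/3 = 1/3
p1 -> (p3 && p2) = 1/2 -> 1/3 = 5/6
!(p1 -> (p3 && p2)) = !5/6 = 1/6
((p1 || p2) && p3) || !(p1 -> (p3 && p2)) = 1/2 || 1/6 = 1/2
((p1 || p3) -> (p2 -> (p1 -> p2))) -> (((p1 || p2) && p3) || !(p1 -> (p3 && p2))) = 1 -> 1/2 = 1/2

1/2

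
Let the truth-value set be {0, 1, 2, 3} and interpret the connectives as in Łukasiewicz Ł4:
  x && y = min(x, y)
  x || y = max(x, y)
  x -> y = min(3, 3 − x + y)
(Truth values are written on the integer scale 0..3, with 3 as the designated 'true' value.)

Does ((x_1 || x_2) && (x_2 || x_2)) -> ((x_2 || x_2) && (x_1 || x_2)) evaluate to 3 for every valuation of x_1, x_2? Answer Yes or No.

x_1 = 0, x_2 = 0 ↦ 3
x_1 = 0, x_2 = 1 ↦ 3
x_1 = 0, x_2 = 2 ↦ 3
x_1 = 0, x_2 = 3 ↦ 3
x_1 = 1, x_2 = 0 ↦ 3
x_1 = 1, x_2 = 1 ↦ 3
x_1 = 1, x_2 = 2 ↦ 3
x_1 = 1, x_2 = 3 ↦ 3
x_1 = 2, x_2 = 0 ↦ 3
x_1 = 2, x_2 = 1 ↦ 3
x_1 = 2, x_2 = 2 ↦ 3
x_1 = 2, x_2 = 3 ↦ 3
x_1 = 3, x_2 = 0 ↦ 3
x_1 = 3, x_2 = 1 ↦ 3
x_1 = 3, x_2 = 2 ↦ 3
x_1 = 3, x_2 = 3 ↦ 3
Every assignment gives a value ≥ 3.

Yes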